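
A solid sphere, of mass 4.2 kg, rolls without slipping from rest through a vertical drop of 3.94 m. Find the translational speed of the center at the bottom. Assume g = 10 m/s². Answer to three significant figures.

v ≈ 7.50 m/s

With I = (2/5)MR², the ratio k = I/(MR²) is 0.4.
Since it rolls without slipping, ω = v/R and KE = ½Mv² + ½Iω² = ½(1+k)Mv² = (7/10)Mv².
Setting Mgh = (7/10)Mv² gives v = √(2gh/(1+k)) = √(2·10·3.94/1.4) ≈ 7.50 m/s.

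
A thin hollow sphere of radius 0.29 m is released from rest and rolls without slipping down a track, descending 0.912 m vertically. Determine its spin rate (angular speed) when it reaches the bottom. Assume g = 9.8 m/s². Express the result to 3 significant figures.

ω ≈ 11.3 rad/s

For this body I = (2/3)MR², i.e. k = I/(MR²) = 2/3.
Rolling without slipping gives ω = v/R, so the total kinetic energy is ½Mv² + ½Iω² = ½(1+k)Mv² = (5/6)Mv².
Energy conservation Mgh = ½(1+k)Mv² gives v = √(2gh/(1+k)) = √(2 × 9.8 × 0.912 / 1.667) = 3.275 m/s.
Then ω = v/R = 3.275 / 0.29 ≈ 11.3 rad/s.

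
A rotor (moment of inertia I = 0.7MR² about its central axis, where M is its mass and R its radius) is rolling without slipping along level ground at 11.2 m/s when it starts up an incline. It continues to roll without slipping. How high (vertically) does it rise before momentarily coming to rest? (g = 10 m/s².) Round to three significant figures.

h ≈ 10.7 m

Here I = 0.7MR², so the shape factor k = I/(MR²) = 0.7.
Since it rolls without slipping, ω = v/R and KE = ½Mv² + ½Iω² = ½(1+k)Mv² = (17/20)Mv².
All of this converts to potential energy at the highest point: (17/20)Mv₀² = Mgh.
Thus h = (1+k)v₀²/(2g) = 1.7 × 11.2² / (2 × 10) ≈ 10.7 m.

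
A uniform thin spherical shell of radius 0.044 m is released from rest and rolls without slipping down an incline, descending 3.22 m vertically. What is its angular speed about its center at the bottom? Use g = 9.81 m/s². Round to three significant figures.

Here I = (2/3)MR², so the shape factor k = I/(MR²) = 2/3.
Pure rolling means v = ωR; then KE = ½Mv² + ½I(v/R)² = ½(1+k)Mv² = (5/6)Mv².
Energy conservation Mgh = ½(1+k)Mv² gives v = √(2gh/(1+k)) = √(2 × 9.81 × 3.22 / 1.667) = 6.157 m/s.
The angular speed follows from ω = v/R = 6.157/0.044 ≈ 140 rad/s.

ω ≈ 140 rad/s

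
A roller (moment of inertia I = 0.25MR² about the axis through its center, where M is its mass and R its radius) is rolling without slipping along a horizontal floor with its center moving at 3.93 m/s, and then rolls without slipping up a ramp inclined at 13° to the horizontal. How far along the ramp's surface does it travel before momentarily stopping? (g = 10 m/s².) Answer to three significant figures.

d ≈ 4.29 m

Here I = 0.25MR², so the shape factor k = I/(MR²) = 0.25.
Since it rolls without slipping, ω = v/R and KE = ½Mv² + ½Iω² = ½(1+k)Mv² = (5/8)Mv².
Setting this equal to Mgh gives the vertical rise h = (1+k)v₀²/(2g) = 1.25×3.93²/(2×10) = 0.9653 m.
The distance along the slope is d = h/sinθ = 0.9653/sin13° ≈ 4.29 m.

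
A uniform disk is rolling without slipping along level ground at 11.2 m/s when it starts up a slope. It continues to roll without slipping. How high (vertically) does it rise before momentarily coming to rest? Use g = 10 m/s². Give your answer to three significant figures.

With I = (1/2)MR², the ratio k = I/(MR²) is 0.5.
Pure rolling means v = ωR; then KE = ½Mv² + ½I(v/R)² = ½(1+k)Mv² = (3/4)Mv².
At the top the kinetic energy is zero, so (3/4)Mv₀² = Mgh.
Thus h = (1+k)v₀²/(2g) = 1.5 × 11.2² / (2 × 10) ≈ 9.41 m.

h ≈ 9.41 m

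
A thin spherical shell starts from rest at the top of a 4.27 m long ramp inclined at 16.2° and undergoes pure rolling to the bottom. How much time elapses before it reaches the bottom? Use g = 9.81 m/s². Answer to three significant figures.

t ≈ 2.28 s

The moment of inertia is (2/3)MR², giving k ≡ I/(MR²) = 2/3.
Newton's second law down the slope: Mg sinθ − f = Ma. The torque equation fR = Iα (with α = a/R) gives f = kMa.
Hence a = g sinθ/(1+k) = 9.81×sin16.2°/1.667 = 1.642 m/s².
Starting from rest, L = ½at², so t = √(2L/a) = √(2×4.27/1.642) ≈ 2.28 s.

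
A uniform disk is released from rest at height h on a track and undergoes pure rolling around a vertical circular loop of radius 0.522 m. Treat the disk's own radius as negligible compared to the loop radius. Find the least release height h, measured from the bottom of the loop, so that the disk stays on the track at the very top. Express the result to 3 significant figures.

h_min ≈ 1.44 m

Here I = (1/2)MR², so the shape factor k = I/(MR²) = 0.5.
At the top, contact is just lost when gravity alone supplies the centripetal force: Mg = Mv_top²/r, i.e. v_top² = gr.
With ω = v/R, the kinetic energy at speed v is ½(1+k)Mv² = (3/4)Mv².
Energy conservation from release (height h) to the top (height 2r): Mgh = Mg(2r) + (3/4)M·gr.
Thus h_min = 2r + (1+k)r/2 = r(2 + 1.5/2) = 0.522 × 2.75 ≈ 1.44 m.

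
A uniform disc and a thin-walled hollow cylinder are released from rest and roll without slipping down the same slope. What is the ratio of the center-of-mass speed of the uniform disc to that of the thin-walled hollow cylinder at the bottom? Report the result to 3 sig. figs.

v_ratio ≈ 1.15

Each satisfies Mgh = ½(1+k)Mv² with k = I/(MR²), so v ∝ 1/√(1+k).
For the uniform disc k = 0.5; for the thin-walled hollow cylinder k = 1.
v₁/v₂ = √((1+k₂)/(1+k₁)) = √(2/1.5) ≈ 1.15.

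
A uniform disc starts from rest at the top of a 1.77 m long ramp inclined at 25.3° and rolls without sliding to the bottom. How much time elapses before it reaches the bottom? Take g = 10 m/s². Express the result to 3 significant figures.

Here I = (1/2)MR², so the shape factor k = I/(MR²) = 0.5.
Translational: Mg sinθ − f = Ma. Rotational about the CM: fR = Iα = kMRa, so f = kMa.
Hence a = g sinθ/(1+k) = 10×sin25.3°/1.5 = 2.849 m/s².
With constant a from rest, t = √(2L/a) = √(2·1.77/2.849) ≈ 1.11 s.

t ≈ 1.11 s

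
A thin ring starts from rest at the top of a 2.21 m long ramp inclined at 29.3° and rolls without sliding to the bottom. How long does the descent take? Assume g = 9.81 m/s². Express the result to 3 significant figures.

t ≈ 1.36 s

Here I = MR², so the shape factor k = I/(MR²) = 1.
Newton's second law down the slope: Mg sinθ − f = Ma. The torque equation fR = Iα (with α = a/R) gives f = kMa.
Hence a = g sinθ/(1+k) = 9.81×sin29.3°/2 = 2.4 m/s².
With constant a from rest, t = √(2L/a) = √(2·2.21/2.4) ≈ 1.36 s.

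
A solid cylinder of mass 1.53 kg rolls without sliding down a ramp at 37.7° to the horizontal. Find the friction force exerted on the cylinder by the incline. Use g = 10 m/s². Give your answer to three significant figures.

Here I = (1/2)MR², so the shape factor k = I/(MR²) = 0.5.
Translational: Mg sinθ − f = Ma. Rotational about the CM: fR = Iα = kMRa, so f = kMa.
Combining, a = g sinθ/(1+k) and f = kMa = kMg sinθ/(1+k).
f = 0.5 × 1.53 × 10 × sin37.7° / 1.5 ≈ 3.12 N.

f ≈ 3.12 N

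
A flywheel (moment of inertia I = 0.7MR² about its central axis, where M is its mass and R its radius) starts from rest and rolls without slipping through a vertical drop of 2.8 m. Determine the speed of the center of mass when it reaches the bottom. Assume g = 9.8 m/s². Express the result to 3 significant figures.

For this body I = 0.7MR², i.e. k = I/(MR²) = 0.7.
Pure rolling means v = ωR; then KE = ½Mv² + ½I(v/R)² = ½(1+k)Mv² = (17/20)Mv².
Energy conservation: Mgh = (17/20)Mv², so v = √(2gh/(1+k)) = √(2 × 9.8 × 2.8 / 1.7) ≈ 5.68 m/s.

v ≈ 5.68 m/s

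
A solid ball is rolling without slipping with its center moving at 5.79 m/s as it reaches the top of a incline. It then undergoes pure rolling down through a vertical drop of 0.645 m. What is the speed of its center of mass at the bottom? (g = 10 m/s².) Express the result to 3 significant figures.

The moment of inertia is (2/5)MR², giving k ≡ I/(MR²) = 0.4.
The rolling condition ω = v/R makes the rotational term ½I(v/R)² = ½kMv², so KE_total = ½(1+k)Mv² = (7/10)Mv².
Energy conservation: (7/10)Mv₀² + Mgh = (7/10)Mv², so v² = v₀² + 2gh/(1+k).
v = √(5.79² + 2×10×0.645/1.4) = √42.74 ≈ 6.54 m/s.

v ≈ 6.54 m/s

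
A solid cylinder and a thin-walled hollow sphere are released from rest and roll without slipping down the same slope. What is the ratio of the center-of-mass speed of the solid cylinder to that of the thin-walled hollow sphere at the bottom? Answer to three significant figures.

v_ratio ≈ 1.05

Each satisfies Mgh = ½(1+k)Mv² with k = I/(MR²), so v ∝ 1/√(1+k).
For the solid cylinder k = 0.5; for the thin-walled hollow sphere k = 2/3.
v₁/v₂ = √((1+k₂)/(1+k₁)) = √(1.667/1.5) ≈ 1.05.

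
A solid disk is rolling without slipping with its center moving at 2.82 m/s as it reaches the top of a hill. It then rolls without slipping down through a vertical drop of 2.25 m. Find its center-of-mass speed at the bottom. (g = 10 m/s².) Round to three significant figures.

v ≈ 6.16 m/s

The moment of inertia is (1/2)MR², giving k ≡ I/(MR²) = 0.5.
The rolling condition ω = v/R makes the rotational term ½I(v/R)² = ½kMv², so KE_total = ½(1+k)Mv² = (3/4)Mv².
Energy conservation: (3/4)Mv₀² + Mgh = (3/4)Mv², so v² = v₀² + 2gh/(1+k).
v = √(2.82² + 2×10×2.25/1.5) = √37.95 ≈ 6.16 m/s.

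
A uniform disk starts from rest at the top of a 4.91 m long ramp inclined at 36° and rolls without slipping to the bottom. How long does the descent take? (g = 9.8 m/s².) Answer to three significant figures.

With I = (1/2)MR², the ratio k = I/(MR²) is 0.5.
Translational: Mg sinθ − f = Ma. Rotational about the CM: fR = Iα = kMRa, so f = kMa.
Hence a = g sinθ/(1+k) = 9.8×sin36°/1.5 = 3.84 m/s².
Starting from rest, L = ½at², so t = √(2L/a) = √(2×4.91/3.84) ≈ 1.60 s.

t ≈ 1.60 s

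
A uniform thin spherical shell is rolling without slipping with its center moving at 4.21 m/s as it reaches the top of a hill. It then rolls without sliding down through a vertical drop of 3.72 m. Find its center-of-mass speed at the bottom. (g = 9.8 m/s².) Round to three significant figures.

The moment of inertia is (2/3)MR², giving k ≡ I/(MR²) = 2/3.
Since it rolls without slipping, ω = v/R and KE = ½Mv² + ½Iω² = ½(1+k)Mv² = (5/6)Mv².
Conserving energy between top and bottom: (5/6)Mv² = (5/6)Mv₀² + Mgh, hence v² = v₀² + 2gh/(1+k).
v = √(4.21² + 2×9.8×3.72/1.667) = √61.47 ≈ 7.84 m/s.

v ≈ 7.84 m/s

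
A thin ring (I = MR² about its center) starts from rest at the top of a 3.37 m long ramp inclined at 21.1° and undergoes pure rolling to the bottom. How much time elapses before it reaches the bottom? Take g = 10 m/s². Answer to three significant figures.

Here I = MR², so the shape factor k = I/(MR²) = 1.
Translational: Mg sinθ − f = Ma. Rotational about the CM: fR = Iα = kMRa, so f = kMa.
Hence a = g sinθ/(1+k) = 10×sin21.1°/2 = 1.8 m/s².
With constant a from rest, t = √(2L/a) = √(2·3.37/1.8) ≈ 1.94 s.

t ≈ 1.94 s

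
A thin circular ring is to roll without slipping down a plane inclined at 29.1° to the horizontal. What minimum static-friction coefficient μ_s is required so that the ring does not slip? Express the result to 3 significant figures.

For this body I = MR², i.e. k = I/(MR²) = 1.
Along the incline Mg sinθ − f = Ma, and torque about the center fR = Iα = kMR²(a/R) gives f = kMa.
These give a = g sinθ/(1+k) and the required friction f = kMg sinθ/(1+k).
With N = Mg cosθ, the no-slip condition f ≤ μN gives μ_min = f/N = k tanθ/(1+k).
μ_min = 1 × tan29.1° / 2 ≈ 0.278.

μ_min ≈ 0.278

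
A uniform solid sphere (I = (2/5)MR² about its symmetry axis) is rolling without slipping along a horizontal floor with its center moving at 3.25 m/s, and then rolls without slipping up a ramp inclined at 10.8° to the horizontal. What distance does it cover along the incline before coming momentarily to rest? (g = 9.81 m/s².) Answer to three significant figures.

The moment of inertia is (2/5)MR², giving k ≡ I/(MR²) = 0.4.
Since it rolls without slipping, ω = v/R and KE = ½Mv² + ½Iω² = ½(1+k)Mv² = (7/10)Mv².
Setting this equal to Mgh gives the vertical rise h = (1+k)v₀²/(2g) = 1.4×3.25²/(2×9.81) = 0.7537 m.
Along the incline, d = h/sinθ = 0.7537/sin10.8° ≈ 4.02 m.

d ≈ 4.02 m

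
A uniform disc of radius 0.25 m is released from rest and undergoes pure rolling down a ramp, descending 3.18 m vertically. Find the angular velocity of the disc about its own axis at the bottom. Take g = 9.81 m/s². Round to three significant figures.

For this body I = (1/2)MR², i.e. k = I/(MR²) = 0.5.
The rolling condition ω = v/R makes the rotational term ½I(v/R)² = ½kMv², so KE_total = ½(1+k)Mv² = (3/4)Mv².
Energy conservation Mgh = ½(1+k)Mv² gives v = √(2gh/(1+k)) = √(2 × 9.81 × 3.18 / 1.5) = 6.449 m/s.
The angular speed follows from ω = v/R = 6.449/0.25 ≈ 25.8 rad/s.

ω ≈ 25.8 rad/s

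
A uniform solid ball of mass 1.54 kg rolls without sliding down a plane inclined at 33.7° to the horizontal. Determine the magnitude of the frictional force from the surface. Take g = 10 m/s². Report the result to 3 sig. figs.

Here I = (2/5)MR², so the shape factor k = I/(MR²) = 0.4.
Newton's second law down the slope: Mg sinθ − f = Ma. The torque equation fR = Iα (with α = a/R) gives f = kMa.
Combining, a = g sinθ/(1+k) and f = kMa = kMg sinθ/(1+k).
f = 0.4 × 1.54 × 10 × sin33.7° / 1.4 ≈ 2.44 N.

f ≈ 2.44 N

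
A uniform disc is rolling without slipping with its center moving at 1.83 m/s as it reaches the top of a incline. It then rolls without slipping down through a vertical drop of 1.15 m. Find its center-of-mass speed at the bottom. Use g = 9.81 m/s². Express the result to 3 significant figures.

The moment of inertia is (1/2)MR², giving k ≡ I/(MR²) = 0.5.
Pure rolling means v = ωR; then KE = ½Mv² + ½I(v/R)² = ½(1+k)Mv² = (3/4)Mv².
Conserving energy between top and bottom: (3/4)Mv² = (3/4)Mv₀² + Mgh, hence v² = v₀² + 2gh/(1+k).
v = √(1.83² + 2×9.81×1.15/1.5) = √18.39 ≈ 4.29 m/s.

v ≈ 4.29 m/s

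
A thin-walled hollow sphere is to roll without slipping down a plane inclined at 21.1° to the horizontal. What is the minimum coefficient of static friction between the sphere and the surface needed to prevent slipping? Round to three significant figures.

For this body I = (2/3)MR², i.e. k = I/(MR²) = 2/3.
Newton's second law down the slope: Mg sinθ − f = Ma. The torque equation fR = Iα (with α = a/R) gives f = kMa.
These give a = g sinθ/(1+k) and the required friction f = kMg sinθ/(1+k).
With N = Mg cosθ, the no-slip condition f ≤ μN gives μ_min = f/N = k tanθ/(1+k).
μ_min = (2/3) × tan21.1° / 1.667 ≈ 0.154.

μ_min ≈ 0.154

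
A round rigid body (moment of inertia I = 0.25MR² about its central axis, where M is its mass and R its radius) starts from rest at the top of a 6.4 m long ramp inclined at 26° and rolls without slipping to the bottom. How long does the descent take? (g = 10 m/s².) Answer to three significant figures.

For this body I = 0.25MR², i.e. k = I/(MR²) = 0.25.
Along the incline Mg sinθ − f = Ma, and torque about the center fR = Iα = kMR²(a/R) gives f = kMa.
Hence a = g sinθ/(1+k) = 10×sin26°/1.25 = 3.507 m/s².
With constant a from rest, t = √(2L/a) = √(2·6.4/3.507) ≈ 1.91 s.

t ≈ 1.91 s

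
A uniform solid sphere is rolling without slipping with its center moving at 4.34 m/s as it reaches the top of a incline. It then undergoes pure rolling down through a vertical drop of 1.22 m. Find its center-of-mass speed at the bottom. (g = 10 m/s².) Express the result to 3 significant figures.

With I = (2/5)MR², the ratio k = I/(MR²) is 0.4.
Rolling without slipping gives ω = v/R, so the total kinetic energy is ½Mv² + ½Iω² = ½(1+k)Mv² = (7/10)Mv².
Conserving energy between top and bottom: (7/10)Mv² = (7/10)Mv₀² + Mgh, hence v² = v₀² + 2gh/(1+k).
v = √(4.34² + 2×10×1.22/1.4) = √36.26 ≈ 6.02 m/s.

v ≈ 6.02 m/s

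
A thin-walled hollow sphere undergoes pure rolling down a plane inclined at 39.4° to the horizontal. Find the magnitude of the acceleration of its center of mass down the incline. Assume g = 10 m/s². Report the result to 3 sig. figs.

a ≈ 3.81 m/s²

Here I = (2/3)MR², so the shape factor k = I/(MR²) = 2/3.
Translational: Mg sinθ − f = Ma. Rotational about the CM: fR = Iα = kMRa, so f = kMa.
Eliminating f: Mg sinθ = (1+k)Ma, so a = g sinθ/(1+k) = 10 × sin39.4° / 1.667 ≈ 3.81 m/s².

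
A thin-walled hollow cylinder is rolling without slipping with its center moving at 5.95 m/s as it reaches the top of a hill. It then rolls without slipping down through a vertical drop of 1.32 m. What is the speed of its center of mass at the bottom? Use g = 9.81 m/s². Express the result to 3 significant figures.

v ≈ 6.95 m/s

The moment of inertia is MR², giving k ≡ I/(MR²) = 1.
Pure rolling means v = ωR; then KE = ½Mv² + ½I(v/R)² = ½(1+k)Mv² = Mv².
Conserving energy between top and bottom: Mv² = Mv₀² + Mgh, hence v² = v₀² + 2gh/(1+k).
v = √(5.95² + 2×9.81×1.32/2) = √48.35 ≈ 6.95 m/s.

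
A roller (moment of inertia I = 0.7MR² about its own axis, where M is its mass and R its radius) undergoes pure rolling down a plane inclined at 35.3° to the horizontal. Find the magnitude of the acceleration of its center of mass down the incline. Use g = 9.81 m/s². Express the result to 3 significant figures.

Here I = 0.7MR², so the shape factor k = I/(MR²) = 0.7.
Translational: Mg sinθ − f = Ma. Rotational about the CM: fR = Iα = kMRa, so f = kMa.
Eliminating f: Mg sinθ = (1+k)Ma, so a = g sinθ/(1+k) = 9.81 × sin35.3° / 1.7 ≈ 3.33 m/s².

a ≈ 3.33 m/s²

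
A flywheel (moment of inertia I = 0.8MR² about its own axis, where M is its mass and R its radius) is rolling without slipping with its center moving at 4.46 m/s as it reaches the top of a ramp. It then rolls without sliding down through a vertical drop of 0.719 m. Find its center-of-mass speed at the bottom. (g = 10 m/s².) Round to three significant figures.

v ≈ 5.28 m/s

Here I = 0.8MR², so the shape factor k = I/(MR²) = 0.8.
Pure rolling means v = ωR; then KE = ½Mv² + ½I(v/R)² = ½(1+k)Mv² = (9/10)Mv².
Energy conservation: (9/10)Mv₀² + Mgh = (9/10)Mv², so v² = v₀² + 2gh/(1+k).
v = √(4.46² + 2×10×0.719/1.8) = √27.88 ≈ 5.28 m/s.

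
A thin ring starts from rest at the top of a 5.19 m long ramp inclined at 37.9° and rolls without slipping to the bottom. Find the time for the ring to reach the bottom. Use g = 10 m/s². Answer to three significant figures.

t ≈ 1.84 s

The moment of inertia is MR², giving k ≡ I/(MR²) = 1.
Translational: Mg sinθ − f = Ma. Rotational about the CM: fR = Iα = kMRa, so f = kMa.
Hence a = g sinθ/(1+k) = 10×sin37.9°/2 = 3.071 m/s².
Starting from rest, L = ½at², so t = √(2L/a) = √(2×5.19/3.071) ≈ 1.84 s.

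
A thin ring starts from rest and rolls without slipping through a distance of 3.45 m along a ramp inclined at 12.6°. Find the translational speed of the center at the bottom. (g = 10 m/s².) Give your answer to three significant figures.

For this body I = MR², i.e. k = I/(MR²) = 1.
Rolling without slipping gives ω = v/R, so the total kinetic energy is ½Mv² + ½Iω² = ½(1+k)Mv² = Mv².
The vertical drop is h = L sinθ = 3.45 × sin12.6° = 0.7526 m.
Setting Mgh = Mv² gives v = √(2gh/(1+k)) = √(2·10·0.7526/2) ≈ 2.74 m/s.

v ≈ 2.74 m/s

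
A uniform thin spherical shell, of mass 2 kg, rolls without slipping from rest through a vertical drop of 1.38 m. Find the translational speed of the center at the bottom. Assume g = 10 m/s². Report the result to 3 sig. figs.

The moment of inertia is (2/3)MR², giving k ≡ I/(MR²) = 2/3.
The rolling condition ω = v/R makes the rotational term ½I(v/R)² = ½kMv², so KE_total = ½(1+k)Mv² = (5/6)Mv².
Setting Mgh = (5/6)Mv² gives v = √(2gh/(1+k)) = √(2·10·1.38/1.667) ≈ 4.07 m/s.

v ≈ 4.07 m/s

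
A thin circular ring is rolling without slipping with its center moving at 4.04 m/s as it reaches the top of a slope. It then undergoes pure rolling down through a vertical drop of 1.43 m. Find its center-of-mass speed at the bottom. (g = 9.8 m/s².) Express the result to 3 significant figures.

The moment of inertia is MR², giving k ≡ I/(MR²) = 1.
The rolling condition ω = v/R makes the rotational term ½I(v/R)² = ½kMv², so KE_total = ½(1+k)Mv² = Mv².
Energy conservation: Mv₀² + Mgh = Mv², so v² = v₀² + 2gh/(1+k).
v = √(4.04² + 2×9.8×1.43/2) = √30.34 ≈ 5.51 m/s.

v ≈ 5.51 m/s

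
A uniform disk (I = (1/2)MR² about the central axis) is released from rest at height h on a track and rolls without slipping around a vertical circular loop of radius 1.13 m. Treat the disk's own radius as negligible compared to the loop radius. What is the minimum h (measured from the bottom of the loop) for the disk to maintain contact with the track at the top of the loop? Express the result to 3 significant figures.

Here I = (1/2)MR², so the shape factor k = I/(MR²) = 0.5.
At the top, contact is just lost when gravity alone supplies the centripetal force: Mg = Mv_top²/r, i.e. v_top² = gr.
With ω = v/R, the kinetic energy at speed v is ½(1+k)Mv² = (3/4)Mv².
Energy conservation from release (height h) to the top (height 2r): Mgh = Mg(2r) + (3/4)M·gr.
Thus h_min = 2r + (1+k)r/2 = r(2 + 1.5/2) = 1.13 × 2.75 ≈ 3.11 m.

h_min ≈ 3.11 m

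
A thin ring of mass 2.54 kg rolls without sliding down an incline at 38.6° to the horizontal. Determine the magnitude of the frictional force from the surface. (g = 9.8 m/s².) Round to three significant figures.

f ≈ 7.76 N

For this body I = MR², i.e. k = I/(MR²) = 1.
Along the incline Mg sinθ − f = Ma, and torque about the center fR = Iα = kMR²(a/R) gives f = kMa.
Combining, a = g sinθ/(1+k) and f = kMa = kMg sinθ/(1+k).
f = 1 × 2.54 × 9.8 × sin38.6° / 2 ≈ 7.76 N.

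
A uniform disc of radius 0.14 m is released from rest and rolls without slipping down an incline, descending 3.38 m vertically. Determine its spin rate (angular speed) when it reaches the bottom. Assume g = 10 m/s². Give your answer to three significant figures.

ω ≈ 48.0 rad/s

Here I = (1/2)MR², so the shape factor k = I/(MR²) = 0.5.
Pure rolling means v = ωR; then KE = ½Mv² + ½I(v/R)² = ½(1+k)Mv² = (3/4)Mv².
Energy conservation Mgh = ½(1+k)Mv² gives v = √(2gh/(1+k)) = √(2 × 10 × 3.38 / 1.5) = 6.713 m/s.
Then ω = v/R = 6.713 / 0.14 ≈ 48.0 rad/s.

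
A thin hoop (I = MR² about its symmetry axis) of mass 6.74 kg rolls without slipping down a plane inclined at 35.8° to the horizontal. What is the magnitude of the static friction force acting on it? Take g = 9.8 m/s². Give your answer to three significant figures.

f ≈ 19.3 N

Here I = MR², so the shape factor k = I/(MR²) = 1.
Along the incline Mg sinθ − f = Ma, and torque about the center fR = Iα = kMR²(a/R) gives f = kMa.
Combining, a = g sinθ/(1+k) and f = kMa = kMg sinθ/(1+k).
f = 1 × 6.74 × 9.8 × sin35.8° / 2 ≈ 19.3 N.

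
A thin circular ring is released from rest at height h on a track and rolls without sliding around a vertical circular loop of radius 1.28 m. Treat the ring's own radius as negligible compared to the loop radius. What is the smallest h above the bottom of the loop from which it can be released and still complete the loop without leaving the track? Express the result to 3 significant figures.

h_min ≈ 3.84 m

With I = MR², the ratio k = I/(MR²) is 1.
At the top of the loop, the minimum-contact condition is Mg = Mv_top²/r, so v_top² = gr.
With ω = v/R, the kinetic energy at speed v is ½(1+k)Mv² = Mv².
Energy conservation from release (height h) to the top (height 2r): Mgh = Mg(2r) + M·gr.
Thus h_min = 2r + (1+k)r/2 = r(2 + 2/2) = 1.28 × 3 ≈ 3.84 m.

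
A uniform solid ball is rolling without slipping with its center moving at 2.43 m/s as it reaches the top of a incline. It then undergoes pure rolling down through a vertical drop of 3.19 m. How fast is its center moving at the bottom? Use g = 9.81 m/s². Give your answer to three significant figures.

For this body I = (2/5)MR², i.e. k = I/(MR²) = 0.4.
Rolling without slipping gives ω = v/R, so the total kinetic energy is ½Mv² + ½Iω² = ½(1+k)Mv² = (7/10)Mv².
Conserving energy between top and bottom: (7/10)Mv² = (7/10)Mv₀² + Mgh, hence v² = v₀² + 2gh/(1+k).
v = √(2.43² + 2×9.81×3.19/1.4) = √50.61 ≈ 7.11 m/s.

v ≈ 7.11 m/s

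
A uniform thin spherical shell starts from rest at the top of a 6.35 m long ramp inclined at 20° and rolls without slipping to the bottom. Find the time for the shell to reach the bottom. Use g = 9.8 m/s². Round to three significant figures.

t ≈ 2.51 s

The moment of inertia is (2/3)MR², giving k ≡ I/(MR²) = 2/3.
Along the incline Mg sinθ − f = Ma, and torque about the center fR = Iα = kMR²(a/R) gives f = kMa.
Hence a = g sinθ/(1+k) = 9.8×sin20°/1.667 = 2.011 m/s².
Starting from rest, L = ½at², so t = √(2L/a) = √(2×6.35/2.011) ≈ 2.51 s.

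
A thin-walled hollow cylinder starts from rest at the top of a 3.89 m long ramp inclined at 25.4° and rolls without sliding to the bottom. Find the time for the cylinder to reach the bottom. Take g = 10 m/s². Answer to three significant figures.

With I = MR², the ratio k = I/(MR²) is 1.
Translational: Mg sinθ − f = Ma. Rotational about the CM: fR = Iα = kMRa, so f = kMa.
Hence a = g sinθ/(1+k) = 10×sin25.4°/2 = 2.145 m/s².
Starting from rest, L = ½at², so t = √(2L/a) = √(2×3.89/2.145) ≈ 1.90 s.

t ≈ 1.90 s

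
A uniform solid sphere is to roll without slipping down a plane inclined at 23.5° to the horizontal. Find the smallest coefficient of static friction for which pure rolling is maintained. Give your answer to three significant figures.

For this body I = (2/5)MR², i.e. k = I/(MR²) = 0.4.
Along the incline Mg sinθ − f = Ma, and torque about the center fR = Iα = kMR²(a/R) gives f = kMa.
These give a = g sinθ/(1+k) and the required friction f = kMg sinθ/(1+k).
The normal force is N = Mg cosθ, so μ_min = f/N = k tanθ/(1+k).
μ_min = 0.4 × tan23.5° / 1.4 ≈ 0.124.

μ_min ≈ 0.124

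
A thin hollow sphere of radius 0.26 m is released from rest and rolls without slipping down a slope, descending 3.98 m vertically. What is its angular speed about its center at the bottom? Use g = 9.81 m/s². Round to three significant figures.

ω ≈ 26.3 rad/s

Here I = (2/3)MR², so the shape factor k = I/(MR²) = 2/3.
Pure rolling means v = ωR; then KE = ½Mv² + ½I(v/R)² = ½(1+k)Mv² = (5/6)Mv².
Energy conservation Mgh = ½(1+k)Mv² gives v = √(2gh/(1+k)) = √(2 × 9.81 × 3.98 / 1.667) = 6.845 m/s.
The angular speed follows from ω = v/R = 6.845/0.26 ≈ 26.3 rad/s.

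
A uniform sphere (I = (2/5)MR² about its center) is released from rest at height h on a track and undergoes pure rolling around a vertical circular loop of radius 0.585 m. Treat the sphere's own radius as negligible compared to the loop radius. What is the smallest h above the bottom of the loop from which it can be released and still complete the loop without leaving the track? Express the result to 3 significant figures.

For this body I = (2/5)MR², i.e. k = I/(MR²) = 0.4.
At the top of the loop, the minimum-contact condition is Mg = Mv_top²/r, so v_top² = gr.
With ω = v/R, the kinetic energy at speed v is ½(1+k)Mv² = (7/10)Mv².
Energy conservation from release (height h) to the top (height 2r): Mgh = Mg(2r) + (7/10)M·gr.
Thus h_min = 2r + (1+k)r/2 = r(2 + 1.4/2) = 0.585 × 2.7 ≈ 1.58 m.

h_min ≈ 1.58 m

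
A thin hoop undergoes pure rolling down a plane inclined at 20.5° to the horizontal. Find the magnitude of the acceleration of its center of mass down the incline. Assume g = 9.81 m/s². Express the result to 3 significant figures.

With I = MR², the ratio k = I/(MR²) is 1.
Newton's second law down the slope: Mg sinθ − f = Ma. The torque equation fR = Iα (with α = a/R) gives f = kMa.
Eliminating f: Mg sinθ = (1+k)Ma, so a = g sinθ/(1+k) = 9.81 × sin20.5° / 2 ≈ 1.72 m/s².

a ≈ 1.72 m/s²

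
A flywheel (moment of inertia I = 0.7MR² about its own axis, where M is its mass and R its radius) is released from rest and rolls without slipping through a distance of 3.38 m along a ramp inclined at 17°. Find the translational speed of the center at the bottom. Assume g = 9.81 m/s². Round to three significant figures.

v ≈ 3.38 m/s

Here I = 0.7MR², so the shape factor k = I/(MR²) = 0.7.
Pure rolling means v = ωR; then KE = ½Mv² + ½I(v/R)² = ½(1+k)Mv² = (17/20)Mv².
The vertical drop is h = L sinθ = 3.38 × sin17° = 0.9882 m.
Setting Mgh = (17/20)Mv² gives v = √(2gh/(1+k)) = √(2·9.81·0.9882/1.7) ≈ 3.38 m/s.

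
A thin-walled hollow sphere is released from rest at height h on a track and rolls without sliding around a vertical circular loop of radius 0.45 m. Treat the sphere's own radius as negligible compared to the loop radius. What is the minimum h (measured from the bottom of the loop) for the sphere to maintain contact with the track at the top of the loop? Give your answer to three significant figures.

h_min ≈ 1.28 m

The moment of inertia is (2/3)MR², giving k ≡ I/(MR²) = 2/3.
At the top, contact is just lost when gravity alone supplies the centripetal force: Mg = Mv_top²/r, i.e. v_top² = gr.
With ω = v/R, the kinetic energy at speed v is ½(1+k)Mv² = (5/6)Mv².
Energy conservation from release (height h) to the top (height 2r): Mgh = Mg(2r) + (5/6)M·gr.
Thus h_min = 2r + (1+k)r/2 = r(2 + 1.667/2) = 0.45 × 2.833 ≈ 1.28 m.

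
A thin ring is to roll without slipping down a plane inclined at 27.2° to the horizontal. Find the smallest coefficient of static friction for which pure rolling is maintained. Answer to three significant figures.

With I = MR², the ratio k = I/(MR²) is 1.
Along the incline Mg sinθ − f = Ma, and torque about the center fR = Iα = kMR²(a/R) gives f = kMa.
These give a = g sinθ/(1+k) and the required friction f = kMg sinθ/(1+k).
With N = Mg cosθ, the no-slip condition f ≤ μN gives μ_min = f/N = k tanθ/(1+k).
μ_min = 1 × tan27.2° / 2 ≈ 0.257.

μ_min ≈ 0.257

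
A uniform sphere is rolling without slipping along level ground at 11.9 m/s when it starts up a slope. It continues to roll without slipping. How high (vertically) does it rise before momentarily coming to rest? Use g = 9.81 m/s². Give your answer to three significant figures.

With I = (2/5)MR², the ratio k = I/(MR²) is 0.4.
Since it rolls without slipping, ω = v/R and KE = ½Mv² + ½Iω² = ½(1+k)Mv² = (7/10)Mv².
All of this converts to potential energy at the highest point: (7/10)Mv₀² = Mgh.
Thus h = (1+k)v₀²/(2g) = 1.4 × 11.9² / (2 × 9.81) ≈ 10.1 m.

h ≈ 10.1 m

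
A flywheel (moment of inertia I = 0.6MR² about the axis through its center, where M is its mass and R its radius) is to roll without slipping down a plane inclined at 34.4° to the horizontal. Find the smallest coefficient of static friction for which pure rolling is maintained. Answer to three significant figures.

For this body I = 0.6MR², i.e. k = I/(MR²) = 0.6.
Translational: Mg sinθ − f = Ma. Rotational about the CM: fR = Iα = kMRa, so f = kMa.
These give a = g sinθ/(1+k) and the required friction f = kMg sinθ/(1+k).
With N = Mg cosθ, the no-slip condition f ≤ μN gives μ_min = f/N = k tanθ/(1+k).
μ_min = 0.6 × tan34.4° / 1.6 ≈ 0.257.

μ_min ≈ 0.257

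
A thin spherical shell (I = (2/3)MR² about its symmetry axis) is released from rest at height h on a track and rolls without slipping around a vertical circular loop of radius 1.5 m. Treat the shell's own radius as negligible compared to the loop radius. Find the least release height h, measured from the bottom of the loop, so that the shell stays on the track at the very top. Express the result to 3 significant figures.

With I = (2/3)MR², the ratio k = I/(MR²) is 2/3.
At the top, contact is just lost when gravity alone supplies the centripetal force: Mg = Mv_top²/r, i.e. v_top² = gr.
With ω = v/R, the kinetic energy at speed v is ½(1+k)Mv² = (5/6)Mv².
Energy conservation from release (height h) to the top (height 2r): Mgh = Mg(2r) + (5/6)M·gr.
Thus h_min = 2r + (1+k)r/2 = r(2 + 1.667/2) = 1.5 × 2.833 ≈ 4.25 m.

h_min ≈ 4.25 m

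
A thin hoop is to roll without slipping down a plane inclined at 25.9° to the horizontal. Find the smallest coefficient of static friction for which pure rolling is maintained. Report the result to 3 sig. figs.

μ_min ≈ 0.243

Here I = MR², so the shape factor k = I/(MR²) = 1.
Newton's second law down the slope: Mg sinθ − f = Ma. The torque equation fR = Iα (with α = a/R) gives f = kMa.
These give a = g sinθ/(1+k) and the required friction f = kMg sinθ/(1+k).
With N = Mg cosθ, the no-slip condition f ≤ μN gives μ_min = f/N = k tanθ/(1+k).
μ_min = 1 × tan25.9° / 2 ≈ 0.243.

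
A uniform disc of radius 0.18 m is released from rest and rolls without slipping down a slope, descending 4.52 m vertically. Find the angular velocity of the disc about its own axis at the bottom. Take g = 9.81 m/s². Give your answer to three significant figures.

ω ≈ 42.7 rad/s

For this body I = (1/2)MR², i.e. k = I/(MR²) = 0.5.
Since it rolls without slipping, ω = v/R and KE = ½Mv² + ½Iω² = ½(1+k)Mv² = (3/4)Mv².
Energy conservation Mgh = ½(1+k)Mv² gives v = √(2gh/(1+k)) = √(2 × 9.81 × 4.52 / 1.5) = 7.689 m/s.
The angular speed follows from ω = v/R = 7.689/0.18 ≈ 42.7 rad/s.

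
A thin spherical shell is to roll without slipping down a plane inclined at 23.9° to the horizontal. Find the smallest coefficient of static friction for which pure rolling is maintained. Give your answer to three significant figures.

μ_min ≈ 0.177

Here I = (2/3)MR², so the shape factor k = I/(MR²) = 2/3.
Translational: Mg sinθ − f = Ma. Rotational about the CM: fR = Iα = kMRa, so f = kMa.
These give a = g sinθ/(1+k) and the required friction f = kMg sinθ/(1+k).
With N = Mg cosθ, the no-slip condition f ≤ μN gives μ_min = f/N = k tanθ/(1+k).
μ_min = (2/3) × tan23.9° / 1.667 ≈ 0.177.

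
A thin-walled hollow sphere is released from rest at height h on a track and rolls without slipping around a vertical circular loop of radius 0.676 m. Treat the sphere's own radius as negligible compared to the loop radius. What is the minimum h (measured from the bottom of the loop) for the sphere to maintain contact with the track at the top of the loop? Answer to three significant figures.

h_min ≈ 1.92 m

Here I = (2/3)MR², so the shape factor k = I/(MR²) = 2/3.
At the top, contact is just lost when gravity alone supplies the centripetal force: Mg = Mv_top²/r, i.e. v_top² = gr.
With ω = v/R, the kinetic energy at speed v is ½(1+k)Mv² = (5/6)Mv².
Energy conservation from release (height h) to the top (height 2r): Mgh = Mg(2r) + (5/6)M·gr.
Thus h_min = 2r + (1+k)r/2 = r(2 + 1.667/2) = 0.676 × 2.833 ≈ 1.92 m.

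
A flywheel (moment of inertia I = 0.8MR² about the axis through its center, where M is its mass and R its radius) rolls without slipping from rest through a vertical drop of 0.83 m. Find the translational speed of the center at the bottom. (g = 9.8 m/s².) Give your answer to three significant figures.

v ≈ 3.01 m/s

Here I = 0.8MR², so the shape factor k = I/(MR²) = 0.8.
Since it rolls without slipping, ω = v/R and KE = ½Mv² + ½Iω² = ½(1+k)Mv² = (9/10)Mv².
Energy conservation: Mgh = (9/10)Mv², so v = √(2gh/(1+k)) = √(2 × 9.8 × 0.83 / 1.8) ≈ 3.01 m/s.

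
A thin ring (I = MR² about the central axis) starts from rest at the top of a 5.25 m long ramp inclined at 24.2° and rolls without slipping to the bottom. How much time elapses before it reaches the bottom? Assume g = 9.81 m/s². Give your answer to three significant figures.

Here I = MR², so the shape factor k = I/(MR²) = 1.
Newton's second law down the slope: Mg sinθ − f = Ma. The torque equation fR = Iα (with α = a/R) gives f = kMa.
Hence a = g sinθ/(1+k) = 9.81×sin24.2°/2 = 2.011 m/s².
Starting from rest, L = ½at², so t = √(2L/a) = √(2×5.25/2.011) ≈ 2.29 s.

t ≈ 2.29 s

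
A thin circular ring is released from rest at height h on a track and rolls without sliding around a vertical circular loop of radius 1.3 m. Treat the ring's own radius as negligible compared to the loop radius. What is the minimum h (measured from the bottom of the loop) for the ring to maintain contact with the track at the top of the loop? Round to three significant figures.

The moment of inertia is MR², giving k ≡ I/(MR²) = 1.
At the top of the loop, the minimum-contact condition is Mg = Mv_top²/r, so v_top² = gr.
With ω = v/R, the kinetic energy at speed v is ½(1+k)Mv² = Mv².
Energy conservation from release (height h) to the top (height 2r): Mgh = Mg(2r) + M·gr.
Thus h_min = 2r + (1+k)r/2 = r(2 + 2/2) = 1.3 × 3 ≈ 3.90 m.

h_min ≈ 3.90 m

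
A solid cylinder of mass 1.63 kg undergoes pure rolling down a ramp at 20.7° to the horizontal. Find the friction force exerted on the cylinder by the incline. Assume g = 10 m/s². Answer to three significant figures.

With I = (1/2)MR², the ratio k = I/(MR²) is 0.5.
Along the incline Mg sinθ − f = Ma, and torque about the center fR = Iα = kMR²(a/R) gives f = kMa.
Combining, a = g sinθ/(1+k) and f = kMa = kMg sinθ/(1+k).
f = 0.5 × 1.63 × 10 × sin20.7° / 1.5 ≈ 1.92 N.

f ≈ 1.92 N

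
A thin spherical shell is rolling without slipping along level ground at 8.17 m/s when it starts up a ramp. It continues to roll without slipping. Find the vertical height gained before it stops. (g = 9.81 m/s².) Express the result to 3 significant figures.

The moment of inertia is (2/3)MR², giving k ≡ I/(MR²) = 2/3.
Rolling without slipping gives ω = v/R, so the total kinetic energy is ½Mv² + ½Iω² = ½(1+k)Mv² = (5/6)Mv².
All of this converts to potential energy at the highest point: (5/6)Mv₀² = Mgh.
Thus h = (1+k)v₀²/(2g) = 1.667 × 8.17² / (2 × 9.81) ≈ 5.67 m.

h ≈ 5.67 m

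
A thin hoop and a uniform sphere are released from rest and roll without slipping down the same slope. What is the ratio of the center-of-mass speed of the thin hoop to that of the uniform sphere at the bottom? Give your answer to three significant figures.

v_ratio ≈ 0.837

Each satisfies Mgh = ½(1+k)Mv² with k = I/(MR²), so v ∝ 1/√(1+k).
For the thin hoop k = 1; for the uniform sphere k = 0.4.
v₁/v₂ = √((1+k₂)/(1+k₁)) = √(1.4/2) ≈ 0.837.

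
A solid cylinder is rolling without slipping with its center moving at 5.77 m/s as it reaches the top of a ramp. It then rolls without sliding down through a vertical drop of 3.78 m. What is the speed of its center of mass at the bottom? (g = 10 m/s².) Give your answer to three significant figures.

The moment of inertia is (1/2)MR², giving k ≡ I/(MR²) = 0.5.
Rolling without slipping gives ω = v/R, so the total kinetic energy is ½Mv² + ½Iω² = ½(1+k)Mv² = (3/4)Mv².
Conserving energy between top and bottom: (3/4)Mv² = (3/4)Mv₀² + Mgh, hence v² = v₀² + 2gh/(1+k).
v = √(5.77² + 2×10×3.78/1.5) = √83.69 ≈ 9.15 m/s.

v ≈ 9.15 m/s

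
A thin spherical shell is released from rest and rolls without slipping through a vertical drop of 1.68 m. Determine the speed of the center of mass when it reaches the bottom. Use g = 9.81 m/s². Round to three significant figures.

v ≈ 4.45 m/s

For this body I = (2/3)MR², i.e. k = I/(MR²) = 2/3.
Pure rolling means v = ωR; then KE = ½Mv² + ½I(v/R)² = ½(1+k)Mv² = (5/6)Mv².
Setting Mgh = (5/6)Mv² gives v = √(2gh/(1+k)) = √(2·9.81·1.68/1.667) ≈ 4.45 m/s.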